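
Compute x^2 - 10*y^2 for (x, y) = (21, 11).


x^2 - d*y^2
= 21^2 - 10*11^2
= 441 - 1210
= -769

-769


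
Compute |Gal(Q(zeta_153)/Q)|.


|Gal(Q(zeta_153)/Q)| = phi(153)
= 96

96


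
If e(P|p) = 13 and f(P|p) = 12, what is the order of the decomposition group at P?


|D_P| = e * f
= 13 * 12
= 156

156


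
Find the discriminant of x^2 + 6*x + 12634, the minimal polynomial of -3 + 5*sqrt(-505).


The element -3 + 5*sqrt(-505) has minimal polynomial:
x^2 + 6*x + 12634
Discriminant = (6)^2 - 4*(12634)
= 36 - 50536
= -50500

-50500


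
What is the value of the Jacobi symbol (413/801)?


Compute (413/801) via quadratic reciprocity:
  reciprocity: (413/801) -> +(801/413)
  reduce: (388/413)
  pull out 2: (2/413) = -1  (since 413 mod 8 = 5)
  pull out 2: (2/413) = -1  (since 413 mod 8 = 5)
  reciprocity: (97/413) -> +(413/97)
  reduce: (25/97)
  reciprocity: (25/97) -> +(97/25)
  reduce: (22/25)
  pull out 2: (2/25) = +1  (since 25 mod 8 = 1)
  reciprocity: (11/25) -> +(25/11)
  reduce: (3/11)
  reciprocity: (3/11) -> -(11/3)
  reduce: (2/3)
  pull out 2: (2/3) = -1  (since 3 mod 8 = 3)
  (1/3) = 1
Product of signs = 1

1


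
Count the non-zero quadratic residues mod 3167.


For prime p, the number of non-zero quadratic residues is (p-1)/2.
= (3167-1)/2
= 1583

1583


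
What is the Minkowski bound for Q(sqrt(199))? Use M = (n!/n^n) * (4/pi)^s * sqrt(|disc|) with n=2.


d = 199, d mod 4 = 3, so disc(K) = 4d = 796; |disc(K)| = 796
Real quadratic field, so n = 2, s = r2 = 0, r1 = 2
M = (n!/n^n) * (4/pi)^s * sqrt(|disc(K)|) = (2!/2^2) * (4/pi)^0 * sqrt(796)
= 0.5 * 1.000000 * 28.213472
= 14.1067

14.1067


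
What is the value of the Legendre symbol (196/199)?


p = 199 is prime, so compute (196/199) with the reciprocity algorithm (Jacobi-symbol steps: pull out 2s via (2/n), flip via reciprocity, reduce):
  pull out 2: (2/199) = +1  (since 199 mod 8 = 7)
  pull out 2: (2/199) = +1  (since 199 mod 8 = 7)
  reciprocity: (49/199) -> +(199/49)
  reduce: (3/49)
  reciprocity: (3/49) -> +(49/3)
  reduce: (1/3)
  (1/3) = 1
Product of signs = 1
(196/199) = 1

1


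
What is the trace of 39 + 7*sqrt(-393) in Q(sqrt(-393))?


Tr(a + b*sqrt(d)) = (a + b*sqrt(d)) + (a - b*sqrt(d)) = 2a
= 2 * (39)
= 78

78


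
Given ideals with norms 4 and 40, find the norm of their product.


N(IJ) = N(I) * N(J)
= 4 * 40
= 160

160


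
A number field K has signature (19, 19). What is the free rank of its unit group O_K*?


By Dirichlet's unit theorem:
rank = r1 + r2 - 1
= 19 + 19 - 1
= 37

37


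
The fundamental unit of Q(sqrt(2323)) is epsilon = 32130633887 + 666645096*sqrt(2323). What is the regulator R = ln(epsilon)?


epsilon = 32130633887 + 666645096*sqrt(2323)
= 6.4261e+10
R = ln(6.4261e+10)
= 24.8862

24.8862


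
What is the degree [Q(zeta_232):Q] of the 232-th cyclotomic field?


The degree equals Euler's totient phi(232).
232 = 2^3 * 29
phi(232) = 112

112


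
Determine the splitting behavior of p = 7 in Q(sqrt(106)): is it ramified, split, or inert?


K = Q(sqrt(106)). Since d mod 4 = 2, disc(K) = 424.
Check p | disc: 424 mod 7 = 4.
p does not divide disc. Compute Legendre symbol (d/p):
1^((7-1)/2) mod 7 = 1
(d/p) = 1, so p splits: (p) = P*P' with e=1, f=1, g=2.
Therefore p is split.

split


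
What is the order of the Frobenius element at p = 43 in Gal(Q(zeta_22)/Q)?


The Frobenius at p in Gal(Q(zeta_n)/Q) = (Z/nZ)* is the class of p, so its order is ord_22(43), the smallest k >= 1 with 43^k = 1 mod 22.
n = 22 = 2 * 11, phi(22) = 10; the order divides phi(n).
Divisors of 10: 1, 2, 5, 10
Repeated squaring mod 22: 43^1 = 21, 43^2 = 1, 43^4 = 1, 43^8 = 1
Test divisors in increasing order:
  k=1: 43^1 = 21 mod 22
  k=2: 43^2 = 1 mod 22  <- first divisor giving 1
Order = 2

2


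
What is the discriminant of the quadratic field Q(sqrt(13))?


For K = Q(sqrt(d)) with d squarefree: disc(K) = d if d = 1 mod 4, and disc(K) = 4d if d = 2 or 3 mod 4.
Here d = 13, and d mod 4 = 1.
d = 1 mod 4 (O_K = Z[(1+sqrt(d))/2]), so disc(K) = d = 13

13


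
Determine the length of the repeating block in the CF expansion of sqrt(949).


Run the CF algorithm for sqrt(949).
a_0 = floor(sqrt(949)) = 30; set m_0=0, q_0=1.
Recurrence: m' = q*a - m,  q' = (d - m'^2)/q,  a' = floor((a_0 + m')/q').
  step 1: m=30, q=49, a=1
  step 2: m=19, q=12, a=4
  step 3: m=29, q=9, a=6
  step 4: m=25, q=36, a=1
  step 5: m=11, q=23, a=1
  step 6: m=12, q=35, a=1
  step 7: m=23, q=12, a=4
  step 8: m=25, q=27, a=2
  step 9: m=29, q=4, a=14
  step 10: m=27, q=55, a=1
  step 11: m=28, q=3, a=19
  step 12: m=29, q=36, a=1
  step 13: m=7, q=25, a=1
  step 14: m=18, q=25, a=1
  step 15: m=7, q=36, a=1
  step 16: m=29, q=3, a=19
  step 17: m=28, q=55, a=1
  step 18: m=27, q=4, a=14
  step 19: m=29, q=27, a=2
  step 20: m=25, q=12, a=4
  step 21: m=23, q=35, a=1
  step 22: m=12, q=23, a=1
  step 23: m=11, q=36, a=1
  step 24: m=25, q=9, a=6
  step 25: m=29, q=12, a=4
  step 26: m=19, q=49, a=1
  step 27: m=30, q=1, a=60
a_27 = 2*a_0 = 60, so the period closes here.
sqrt(949) = [30; 1, 4, 6, 1, 1, 1, 4, 2, 14, 1, 19, 1, 1, 1, 1, 19, 1, 14, 2, 4, 1, 1, 1, 6, 4, 1, 60]
Period length = 27

27


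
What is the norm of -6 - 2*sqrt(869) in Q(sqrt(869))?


N(a + b*sqrt(d)) = a^2 - d*b^2
= (-6)^2 - (869)*(-2)^2
= 36 - 3476
= -3440

-3440


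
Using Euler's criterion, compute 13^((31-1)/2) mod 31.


p = 31 is prime and the exponent is (p-1)/2 = 15, so by Euler's criterion 13^15 = (13/31) = +1 or -1 mod 31.
Compute by square-and-multiply:
  15 = 8 + 4 + 2 + 1 (binary 1111)
  Repeated squaring mod 31: 13^1 = 13, 13^2 = 14, 13^4 = 10, 13^8 = 7
  13^15 = 13^8 * 13^4 * 13^2 * 13^1 = 7 * 10 * 14 * 13 mod 31
    7 * 10 = 70 = 8 mod 31
    8 * 14 = 112 = 19 mod 31
    19 * 13 = 247 = 30 mod 31
  13^15 = 30 mod 31
Result 30 = p - 1 = -1 mod 31: 13 is a quadratic non-residue mod 31. As a residue in [0, p-1] the value is 30.
13^15 mod 31 = 30

30


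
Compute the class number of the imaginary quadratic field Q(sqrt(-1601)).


K = Q(sqrt(-1601)). d mod 4 = 3, so D = disc(K) = 4d = -6404
h(K) equals the number of primitive reduced positive-definite forms (a, b, c) = a*x^2 + b*x*y + c*y^2 with b^2 - 4ac = D,
where reduced means |b| <= a <= c, with b >= 0 whenever |b| = a or a = c, and primitive means gcd(a, b, c) = 1.
Reduced forces 3a^2 <= |D| = 6404, so 1 <= a <= 46; b must have the parity of D, and c = (b^2 - D)/(4a) must be an integer >= a.
Enumerate a = 1..46, b in [-a, a]:
  a=1: (1, 0, 1601)  [1]
  a=2: (2, 2, 801)  [1]
  a=3: (3, -2, 534), (3, 2, 534)  [2]
  a=4: none
  a=5: (5, -4, 321), (5, 4, 321)  [2]
  a=6: (6, -2, 267), (6, 2, 267)  [2]
  a=7: (7, -6, 230), (7, 6, 230)  [2]
  a=8: none
  a=9: (9, -2, 178), (9, 2, 178)  [2]
  a=10: (10, -6, 161), (10, 6, 161)  [2]
  a=11: (11, -8, 147), (11, 8, 147)  [2]
  a=12..13: none
  a=14: (14, -6, 115), (14, 6, 115)  [2]
  a=15: (15, -14, 110), (15, -4, 107), (15, 4, 107), (15, 14, 110)  [4]
  a=16..17: none
  a=18: (18, -2, 89), (18, 2, 89)  [2]
  a=19..20: none
  a=21: (21, -20, 81), (21, -8, 77), (21, 8, 77), (21, 20, 81)  [4]
  a=22: (22, -14, 75), (22, 14, 75)  [2]
  a=23: (23, -6, 70), (23, 6, 70)  [2]
  a=24: none
  a=25: (25, -14, 66), (25, 14, 66)  [2]
  a=26: none
  a=27: (27, -20, 63), (27, 20, 63)  [2]
  a=28: none
  a=29: (29, -18, 58), (29, 18, 58)  [2]
  a=30: (30, -26, 59), (30, -14, 55), (30, 14, 55), (30, 26, 59)  [4]
  a=31..32: none
  a=33: (33, -14, 50), (33, -8, 49), (33, 8, 49), (33, 14, 50)  [4]
  a=34: none
  a=35: (35, -34, 54), (35, -6, 46), (35, 6, 46), (35, 34, 54)  [4]
  a=36: none
  a=37: (37, -16, 45), (37, 16, 45)  [2]
  a=38..40: none
  a=41: (41, -22, 42), (41, 22, 42)  [2]
  a=42: (42, -34, 45), (42, 34, 45)  [2]
  a=43..46: none
Total reduced forms: 1 + 1 + 2 + 2 + 2 + 2 + 2 + 2 + 2 + 2 + 4 + 2 + 4 + 2 + 2 + 2 + 2 + 2 + 4 + 4 + 4 + 2 + 2 + 2 = 56
h = 56

56


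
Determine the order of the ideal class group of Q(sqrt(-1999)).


K = Q(sqrt(-1999)). d mod 4 = 1, so D = disc(K) = d = -1999
h(K) equals the number of primitive reduced positive-definite forms (a, b, c) = a*x^2 + b*x*y + c*y^2 with b^2 - 4ac = D,
where reduced means |b| <= a <= c, with b >= 0 whenever |b| = a or a = c, and primitive means gcd(a, b, c) = 1.
Reduced forces 3a^2 <= |D| = 1999, so 1 <= a <= 25; b must have the parity of D, and c = (b^2 - D)/(4a) must be an integer >= a.
Enumerate a = 1..25, b in [-a, a]:
  a=1: (1, 1, 500)  [1]
  a=2: (2, -1, 250), (2, 1, 250)  [2]
  a=3: none
  a=4: (4, -1, 125), (4, 1, 125)  [2]
  a=5: (5, -1, 100), (5, 1, 100)  [2]
  a=6..7: none
  a=8: (8, -7, 64), (8, 7, 64)  [2]
  a=9: none
  a=10: (10, -9, 52), (10, -1, 50), (10, 1, 50), (10, 9, 52)  [4]
  a=11: (11, -5, 46), (11, 5, 46)  [2]
  a=12: none
  a=13: (13, -9, 40), (13, 9, 40)  [2]
  a=14..15: none
  a=16: (16, -7, 32), (16, 7, 32)  [2]
  a=17..19: none
  a=20: (20, -9, 26), (20, -1, 25), (20, 1, 25), (20, 9, 26)  [4]
  a=21: none
  a=22: (22, -17, 26), (22, -5, 23), (22, 5, 23), (22, 17, 26)  [4]
  a=23..25: none
Total reduced forms: 1 + 2 + 2 + 2 + 2 + 4 + 2 + 2 + 2 + 4 + 4 = 27
h = 27

27


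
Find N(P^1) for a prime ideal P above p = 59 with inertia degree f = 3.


N(P^a) = p^(a*f)
= 59^(1*3)
= 59^3
= 205379

205379


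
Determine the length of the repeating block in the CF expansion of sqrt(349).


Run the CF algorithm for sqrt(349).
a_0 = floor(sqrt(349)) = 18; set m_0=0, q_0=1.
Recurrence: m' = q*a - m,  q' = (d - m'^2)/q,  a' = floor((a_0 + m')/q').
  step 1: m=18, q=25, a=1
  step 2: m=7, q=12, a=2
  step 3: m=17, q=5, a=7
  step 4: m=18, q=5, a=7
  step 5: m=17, q=12, a=2
  step 6: m=7, q=25, a=1
  step 7: m=18, q=1, a=36
a_7 = 2*a_0 = 36, so the period closes here.
sqrt(349) = [18; 1, 2, 7, 7, 2, 1, 36]
Period length = 7

7


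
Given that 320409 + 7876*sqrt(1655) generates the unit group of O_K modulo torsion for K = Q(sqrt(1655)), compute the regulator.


epsilon = 320409 + 7876*sqrt(1655)
= 640818.0000
R = ln(640818.0000)
= 13.3705

13.3705


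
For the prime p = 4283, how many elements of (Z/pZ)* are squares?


For prime p, the number of non-zero quadratic residues is (p-1)/2.
= (4283-1)/2
= 2141

2141


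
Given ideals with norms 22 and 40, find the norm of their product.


N(IJ) = N(I) * N(J)
= 22 * 40
= 880

880


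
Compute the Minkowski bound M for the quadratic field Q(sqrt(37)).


d = 37, d mod 4 = 1, so disc(K) = d = 37; |disc(K)| = 37
Real quadratic field, so n = 2, s = r2 = 0, r1 = 2
M = (n!/n^n) * (4/pi)^s * sqrt(|disc(K)|) = (2!/2^2) * (4/pi)^0 * sqrt(37)
= 0.5 * 1.000000 * 6.082763
= 3.0414

3.0414


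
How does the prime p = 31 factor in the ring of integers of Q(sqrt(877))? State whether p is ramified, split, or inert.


K = Q(sqrt(877)). Since d mod 4 = 1, disc(K) = 877.
Check p | disc: 877 mod 31 = 9.
p does not divide disc. Compute Legendre symbol (d/p):
9^((31-1)/2) mod 31 = 1
(d/p) = 1, so p splits: (p) = P*P' with e=1, f=1, g=2.
Therefore p is split.

split


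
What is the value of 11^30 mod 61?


p = 61 is prime and the exponent is (p-1)/2 = 30, so by Euler's criterion 11^30 = (11/61) = +1 or -1 mod 61.
Compute by square-and-multiply:
  30 = 16 + 8 + 4 + 2 (binary 11110)
  Repeated squaring mod 61: 11^1 = 11, 11^2 = 60, 11^4 = 1, 11^8 = 1, 11^16 = 1
  11^30 = 11^16 * 11^8 * 11^4 * 11^2 = 1 * 1 * 1 * 60 mod 61
    1 * 1 = 1 = 1 mod 61
    1 * 1 = 1 = 1 mod 61
    1 * 60 = 60 = 60 mod 61
  11^30 = 60 mod 61
Result 60 = p - 1 = -1 mod 61: 11 is a quadratic non-residue mod 61. As a residue in [0, p-1] the value is 60.
11^30 mod 61 = 60

60


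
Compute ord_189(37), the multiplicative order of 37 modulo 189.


We want ord_189(37), the smallest k >= 1 with 37^k = 1 mod 189.
n = 189 = 3^3 * 7, phi(189) = 108; the order divides phi(n).
Divisors of 108: 1, 2, 3, 4, 6, 9, 12, 18, 27, 36, 54, 108
Repeated squaring mod 189: 37^1 = 37, 37^2 = 46, 37^4 = 37, 37^8 = 46, 37^16 = 37, 37^32 = 46, 37^64 = 37
Test divisors in increasing order:
  k=1: 37^1 = 37 mod 189
  k=2: 37^2 = 46 mod 189
  k=3: 37^3 = 46 * 37 = 1 mod 189  <- first divisor giving 1
Order = 3

3


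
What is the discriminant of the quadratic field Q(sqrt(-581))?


For K = Q(sqrt(d)) with d squarefree: disc(K) = d if d = 1 mod 4, and disc(K) = 4d if d = 2 or 3 mod 4.
Here d = -581, and d mod 4 = 3.
d = 3 mod 4, not 1 (O_K = Z[sqrt(d)]), so disc(K) = 4d = 4 * (-581) = -2324

-2324


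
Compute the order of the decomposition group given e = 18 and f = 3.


|D_P| = e * f
= 18 * 3
= 54

54


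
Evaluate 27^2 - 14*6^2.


x^2 - d*y^2
= 27^2 - 14*6^2
= 729 - 504
= 225

225


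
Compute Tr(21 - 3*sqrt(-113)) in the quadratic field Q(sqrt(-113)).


Tr(a + b*sqrt(d)) = (a + b*sqrt(d)) + (a - b*sqrt(d)) = 2a
= 2 * (21)
= 42

42


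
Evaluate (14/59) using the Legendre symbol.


p = 59 is prime, so compute (14/59) with the reciprocity algorithm (Jacobi-symbol steps: pull out 2s via (2/n), flip via reciprocity, reduce):
  pull out 2: (2/59) = -1  (since 59 mod 8 = 3)
  reciprocity: (7/59) -> -(59/7)
  reduce: (3/7)
  reciprocity: (3/7) -> -(7/3)
  reduce: (1/3)
  (1/3) = 1
Product of signs = -1
(14/59) = -1

-1


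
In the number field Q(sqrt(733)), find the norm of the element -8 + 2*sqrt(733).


N(a + b*sqrt(d)) = a^2 - d*b^2
= (-8)^2 - (733)*(2)^2
= 64 - 2932
= -2868

-2868


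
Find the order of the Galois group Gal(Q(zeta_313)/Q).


|Gal(Q(zeta_313)/Q)| = phi(313)
= 312

312


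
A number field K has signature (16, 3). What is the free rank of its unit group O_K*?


By Dirichlet's unit theorem:
rank = r1 + r2 - 1
= 16 + 3 - 1
= 18

18


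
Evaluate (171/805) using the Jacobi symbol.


Compute (171/805) via quadratic reciprocity:
  reciprocity: (171/805) -> +(805/171)
  reduce: (121/171)
  reciprocity: (121/171) -> +(171/121)
  reduce: (50/121)
  pull out 2: (2/121) = +1  (since 121 mod 8 = 1)
  reciprocity: (25/121) -> +(121/25)
  reduce: (21/25)
  reciprocity: (21/25) -> +(25/21)
  reduce: (4/21)
  pull out 2: (2/21) = -1  (since 21 mod 8 = 5)
  pull out 2: (2/21) = -1  (since 21 mod 8 = 5)
  (1/21) = 1
Product of signs = 1

1


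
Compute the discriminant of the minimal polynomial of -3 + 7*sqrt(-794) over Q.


The element -3 + 7*sqrt(-794) has minimal polynomial:
x^2 + 6*x + 38915
Discriminant = (6)^2 - 4*(38915)
= 36 - 155660
= -155624

-155624


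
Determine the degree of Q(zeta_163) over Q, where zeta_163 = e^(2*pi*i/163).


The degree equals Euler's totient phi(163).
163 = 163
phi(163) = 162

162


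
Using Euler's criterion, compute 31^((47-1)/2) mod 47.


p = 47 is prime and the exponent is (p-1)/2 = 23, so by Euler's criterion 31^23 = (31/47) = +1 or -1 mod 47.
Compute by square-and-multiply:
  23 = 16 + 4 + 2 + 1 (binary 10111)
  Repeated squaring mod 47: 31^1 = 31, 31^2 = 21, 31^4 = 18, 31^8 = 42, 31^16 = 25
  31^23 = 31^16 * 31^4 * 31^2 * 31^1 = 25 * 18 * 21 * 31 mod 47
    25 * 18 = 450 = 27 mod 47
    27 * 21 = 567 = 3 mod 47
    3 * 31 = 93 = 46 mod 47
  31^23 = 46 mod 47
Result 46 = p - 1 = -1 mod 47: 31 is a quadratic non-residue mod 47. As a residue in [0, p-1] the value is 46.
31^23 mod 47 = 46

46


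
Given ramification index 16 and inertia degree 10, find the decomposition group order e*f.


|D_P| = e * f
= 16 * 10
= 160

160


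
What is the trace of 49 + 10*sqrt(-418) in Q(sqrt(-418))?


Tr(a + b*sqrt(d)) = (a + b*sqrt(d)) + (a - b*sqrt(d)) = 2a
= 2 * (49)
= 98

98


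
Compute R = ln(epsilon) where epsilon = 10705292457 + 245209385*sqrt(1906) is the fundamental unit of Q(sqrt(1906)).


epsilon = 10705292457 + 245209385*sqrt(1906)
= 2.1411e+10
R = ln(2.1411e+10)
= 23.7872

23.7872


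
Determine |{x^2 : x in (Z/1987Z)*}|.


For prime p, the number of non-zero quadratic residues is (p-1)/2.
= (1987-1)/2
= 993

993


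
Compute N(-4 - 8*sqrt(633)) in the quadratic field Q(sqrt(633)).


N(a + b*sqrt(d)) = a^2 - d*b^2
= (-4)^2 - (633)*(-8)^2
= 16 - 40512
= -40496

-40496


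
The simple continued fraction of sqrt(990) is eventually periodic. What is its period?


Run the CF algorithm for sqrt(990).
a_0 = floor(sqrt(990)) = 31; set m_0=0, q_0=1.
Recurrence: m' = q*a - m,  q' = (d - m'^2)/q,  a' = floor((a_0 + m')/q').
  step 1: m=31, q=29, a=2
  step 2: m=27, q=9, a=6
  step 3: m=27, q=29, a=2
  step 4: m=31, q=1, a=62
a_4 = 2*a_0 = 62, so the period closes here.
sqrt(990) = [31; 2, 6, 2, 62]
Period length = 4

4


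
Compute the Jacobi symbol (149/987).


Compute (149/987) via quadratic reciprocity:
  reciprocity: (149/987) -> +(987/149)
  reduce: (93/149)
  reciprocity: (93/149) -> +(149/93)
  reduce: (56/93)
  pull out 2: (2/93) = -1  (since 93 mod 8 = 5)
  pull out 2: (2/93) = -1  (since 93 mod 8 = 5)
  pull out 2: (2/93) = -1  (since 93 mod 8 = 5)
  reciprocity: (7/93) -> +(93/7)
  reduce: (2/7)
  pull out 2: (2/7) = +1  (since 7 mod 8 = 7)
  (1/7) = 1
Product of signs = -1

-1


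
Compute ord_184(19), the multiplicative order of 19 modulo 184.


We want ord_184(19), the smallest k >= 1 with 19^k = 1 mod 184.
n = 184 = 2^3 * 23, phi(184) = 88; the order divides phi(n).
Divisors of 88: 1, 2, 4, 8, 11, 22, 44, 88
Repeated squaring mod 184: 19^1 = 19, 19^2 = 177, 19^4 = 49, 19^8 = 9, 19^16 = 81, 19^32 = 121, 19^64 = 105
Test divisors in increasing order:
  k=1: 19^1 = 19 mod 184
  k=2: 19^2 = 177 mod 184
  k=4: 19^4 = 49 mod 184
  k=8: 19^8 = 9 mod 184
  k=11: 19^11 = 9 * 177 * 19 = 91 mod 184
  k=22: 19^22 = 81 * 49 * 177 = 1 mod 184  <- first divisor giving 1
Order = 22

22


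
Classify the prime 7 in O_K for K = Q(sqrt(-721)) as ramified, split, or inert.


K = Q(sqrt(-721)). Since d mod 4 = 3, disc(K) = -2884.
Check p | disc: -2884 mod 7 = 0.
p divides disc, so p ramifies: (p) = P^2 with e=2, f=1, g=1.
Therefore p is ramified.

ramified


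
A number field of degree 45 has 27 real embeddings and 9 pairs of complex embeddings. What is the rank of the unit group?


By Dirichlet's unit theorem:
rank = r1 + r2 - 1
= 27 + 9 - 1
= 35

35


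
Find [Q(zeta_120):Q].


The degree equals Euler's totient phi(120).
120 = 2^3 * 3 * 5
phi(120) = 32

32


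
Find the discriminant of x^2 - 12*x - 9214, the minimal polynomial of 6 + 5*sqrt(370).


The element 6 + 5*sqrt(370) has minimal polynomial:
x^2 - 12*x - 9214
Discriminant = (-12)^2 - 4*(-9214)
= 144 + 36856
= 37000

37000


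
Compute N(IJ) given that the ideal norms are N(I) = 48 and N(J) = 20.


N(IJ) = N(I) * N(J)
= 48 * 20
= 960

960


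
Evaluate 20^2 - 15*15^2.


x^2 - d*y^2
= 20^2 - 15*15^2
= 400 - 3375
= -2975

-2975


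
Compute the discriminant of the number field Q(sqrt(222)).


For K = Q(sqrt(d)) with d squarefree: disc(K) = d if d = 1 mod 4, and disc(K) = 4d if d = 2 or 3 mod 4.
Here d = 222, and d mod 4 = 2.
d = 2 mod 4, not 1 (O_K = Z[sqrt(d)]), so disc(K) = 4d = 4 * (222) = 888

888


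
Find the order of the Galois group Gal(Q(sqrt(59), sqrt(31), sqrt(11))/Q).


The 3 square roots of distinct primes are multiplicatively independent over Q,
so [K:Q] = 2^3 and Gal(K/Q) is isomorphic to (Z/2Z)^3.
|Gal| = 2^3 = 8

8


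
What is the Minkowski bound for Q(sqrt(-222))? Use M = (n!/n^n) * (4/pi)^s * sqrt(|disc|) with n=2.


d = -222, d mod 4 = 2, so disc(K) = 4d = -888; |disc(K)| = 888
Imaginary quadratic field, so n = 2, s = r2 = 1, r1 = 0
M = (n!/n^n) * (4/pi)^s * sqrt(|disc(K)|) = (2!/2^2) * (4/pi)^1 * sqrt(888)
= 0.5 * 1.273240 * 29.799329
= 18.9708

18.9708


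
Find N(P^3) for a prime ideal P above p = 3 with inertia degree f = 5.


N(P^a) = p^(a*f)
= 3^(3*5)
= 3^15
= 14348907

14348907


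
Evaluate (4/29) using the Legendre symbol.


p = 29 is prime, so compute (4/29) with the reciprocity algorithm (Jacobi-symbol steps: pull out 2s via (2/n), flip via reciprocity, reduce):
  pull out 2: (2/29) = -1  (since 29 mod 8 = 5)
  pull out 2: (2/29) = -1  (since 29 mod 8 = 5)
  (1/29) = 1
Product of signs = 1
(4/29) = 1

1


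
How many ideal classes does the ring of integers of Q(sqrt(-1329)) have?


K = Q(sqrt(-1329)). d mod 4 = 3, so D = disc(K) = 4d = -5316
h(K) equals the number of primitive reduced positive-definite forms (a, b, c) = a*x^2 + b*x*y + c*y^2 with b^2 - 4ac = D,
where reduced means |b| <= a <= c, with b >= 0 whenever |b| = a or a = c, and primitive means gcd(a, b, c) = 1.
Reduced forces 3a^2 <= |D| = 5316, so 1 <= a <= 42; b must have the parity of D, and c = (b^2 - D)/(4a) must be an integer >= a.
Enumerate a = 1..42, b in [-a, a]:
  a=1: (1, 0, 1329)  [1]
  a=2: (2, 2, 665)  [1]
  a=3: (3, 0, 443)  [1]
  a=4: none
  a=5: (5, -2, 266), (5, 2, 266)  [2]
  a=6: (6, 6, 223)  [1]
  a=7: (7, -2, 190), (7, 2, 190)  [2]
  a=8..9: none
  a=10: (10, -2, 133), (10, 2, 133)  [2]
  a=11..12: none
  a=13: (13, -12, 105), (13, 12, 105)  [2]
  a=14: (14, -2, 95), (14, 2, 95)  [2]
  a=15: (15, -12, 91), (15, 12, 91)  [2]
  a=16..18: none
  a=19: (19, -2, 70), (19, 2, 70)  [2]
  a=20: none
  a=21: (21, -12, 65), (21, 12, 65)  [2]
  a=22..24: none
  a=25: (25, -22, 58), (25, 22, 58)  [2]
  a=26: (26, -14, 53), (26, 14, 53)  [2]
  a=27..28: none
  a=29: (29, -22, 50), (29, 22, 50)  [2]
  a=30: (30, -18, 47), (30, 18, 47)  [2]
  a=31: (31, -4, 43), (31, 4, 43)  [2]
  a=32..34: none
  a=35: (35, -12, 39), (35, -2, 38), (35, 2, 38), (35, 12, 39)  [4]
  a=36: none
  a=37: (37, -30, 42), (37, 30, 42)  [2]
  a=38..42: none
Total reduced forms: 1 + 1 + 1 + 2 + 1 + 2 + 2 + 2 + 2 + 2 + 2 + 2 + 2 + 2 + 2 + 2 + 2 + 4 + 2 = 36
h = 36

36


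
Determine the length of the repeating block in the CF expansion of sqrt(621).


Run the CF algorithm for sqrt(621).
a_0 = floor(sqrt(621)) = 24; set m_0=0, q_0=1.
Recurrence: m' = q*a - m,  q' = (d - m'^2)/q,  a' = floor((a_0 + m')/q').
  step 1: m=24, q=45, a=1
  step 2: m=21, q=4, a=11
  step 3: m=23, q=23, a=2
  step 4: m=23, q=4, a=11
  step 5: m=21, q=45, a=1
  step 6: m=24, q=1, a=48
a_6 = 2*a_0 = 48, so the period closes here.
sqrt(621) = [24; 1, 11, 2, 11, 1, 48]
Period length = 6

6


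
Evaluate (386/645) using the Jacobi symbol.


Compute (386/645) via quadratic reciprocity:
  pull out 2: (2/645) = -1  (since 645 mod 8 = 5)
  reciprocity: (193/645) -> +(645/193)
  reduce: (66/193)
  pull out 2: (2/193) = +1  (since 193 mod 8 = 1)
  reciprocity: (33/193) -> +(193/33)
  reduce: (28/33)
  pull out 2: (2/33) = +1  (since 33 mod 8 = 1)
  pull out 2: (2/33) = +1  (since 33 mod 8 = 1)
  reciprocity: (7/33) -> +(33/7)
  reduce: (5/7)
  reciprocity: (5/7) -> +(7/5)
  reduce: (2/5)
  pull out 2: (2/5) = -1  (since 5 mod 8 = 5)
  (1/5) = 1
Product of signs = 1

1


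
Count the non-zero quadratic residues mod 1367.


For prime p, the number of non-zero quadratic residues is (p-1)/2.
= (1367-1)/2
= 683

683


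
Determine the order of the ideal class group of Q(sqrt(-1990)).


K = Q(sqrt(-1990)). d mod 4 = 2, so D = disc(K) = 4d = -7960
h(K) equals the number of primitive reduced positive-definite forms (a, b, c) = a*x^2 + b*x*y + c*y^2 with b^2 - 4ac = D,
where reduced means |b| <= a <= c, with b >= 0 whenever |b| = a or a = c, and primitive means gcd(a, b, c) = 1.
Reduced forces 3a^2 <= |D| = 7960, so 1 <= a <= 51; b must have the parity of D, and c = (b^2 - D)/(4a) must be an integer >= a.
Enumerate a = 1..51, b in [-a, a]:
  a=1: (1, 0, 1990)  [1]
  a=2: (2, 0, 995)  [1]
  a=3..4: none
  a=5: (5, 0, 398)  [1]
  a=6..9: none
  a=10: (10, 0, 199)  [1]
  a=11: (11, -2, 181), (11, 2, 181)  [2]
  a=12: none
  a=13: (13, -10, 155), (13, 10, 155)  [2]
  a=14..16: none
  a=17: (17, -8, 118), (17, 8, 118)  [2]
  a=18: none
  a=19: (19, -18, 109), (19, 18, 109)  [2]
  a=20..21: none
  a=22: (22, -20, 95), (22, 20, 95)  [2]
  a=23..25: none
  a=26: (26, -16, 79), (26, 16, 79)  [2]
  a=27..30: none
  a=31: (31, -10, 65), (31, 10, 65)  [2]
  a=32..33: none
  a=34: (34, -8, 59), (34, 8, 59)  [2]
  a=35..37: none
  a=38: (38, -20, 55), (38, 20, 55)  [2]
  a=39..42: none
  a=43: (43, -34, 53), (43, 34, 53)  [2]
  a=44..51: none
Total reduced forms: 1 + 1 + 1 + 1 + 2 + 2 + 2 + 2 + 2 + 2 + 2 + 2 + 2 + 2 = 24
h = 24

24


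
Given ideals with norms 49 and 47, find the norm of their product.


N(IJ) = N(I) * N(J)
= 49 * 47
= 2303

2303


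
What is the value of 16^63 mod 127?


p = 127 is prime and the exponent is (p-1)/2 = 63, so by Euler's criterion 16^63 = (16/127) = +1 or -1 mod 127.
Compute by square-and-multiply:
  63 = 32 + 16 + 8 + 4 + 2 + 1 (binary 111111)
  Repeated squaring mod 127: 16^1 = 16, 16^2 = 2, 16^4 = 4, 16^8 = 16, 16^16 = 2, 16^32 = 4
  16^63 = 16^32 * 16^16 * 16^8 * 16^4 * 16^2 * 16^1 = 4 * 2 * 16 * 4 * 2 * 16 mod 127
    4 * 2 = 8 = 8 mod 127
    8 * 16 = 128 = 1 mod 127
    1 * 4 = 4 = 4 mod 127
    4 * 2 = 8 = 8 mod 127
    8 * 16 = 128 = 1 mod 127
  16^63 = 1 mod 127
Result 1: 16 is a quadratic residue mod 127.
16^63 mod 127 = 1

1


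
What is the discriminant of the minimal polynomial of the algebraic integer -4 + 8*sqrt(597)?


The element -4 + 8*sqrt(597) has minimal polynomial:
x^2 + 8*x - 38192
Discriminant = (8)^2 - 4*(-38192)
= 64 + 152768
= 152832

152832


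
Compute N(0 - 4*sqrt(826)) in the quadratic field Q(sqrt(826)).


N(a + b*sqrt(d)) = a^2 - d*b^2
= (0)^2 - (826)*(-4)^2
= 0 - 13216
= -13216

-13216


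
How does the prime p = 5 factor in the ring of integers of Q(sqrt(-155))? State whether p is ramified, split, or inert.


K = Q(sqrt(-155)). Since d mod 4 = 1, disc(K) = -155.
Check p | disc: -155 mod 5 = 0.
p divides disc, so p ramifies: (p) = P^2 with e=2, f=1, g=1.
Therefore p is ramified.

ramified


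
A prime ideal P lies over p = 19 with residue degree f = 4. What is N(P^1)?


N(P^a) = p^(a*f)
= 19^(1*4)
= 19^4
= 130321

130321


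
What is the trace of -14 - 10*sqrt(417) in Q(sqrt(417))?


Tr(a + b*sqrt(d)) = (a + b*sqrt(d)) + (a - b*sqrt(d)) = 2a
= 2 * (-14)
= -28

-28


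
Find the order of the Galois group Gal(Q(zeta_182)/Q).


|Gal(Q(zeta_182)/Q)| = phi(182)
= 72

72


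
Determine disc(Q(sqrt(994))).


For K = Q(sqrt(d)) with d squarefree: disc(K) = d if d = 1 mod 4, and disc(K) = 4d if d = 2 or 3 mod 4.
Here d = 994, and d mod 4 = 2.
d = 2 mod 4, not 1 (O_K = Z[sqrt(d)]), so disc(K) = 4d = 4 * (994) = 3976

3976


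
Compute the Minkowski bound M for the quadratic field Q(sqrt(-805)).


d = -805, d mod 4 = 3, so disc(K) = 4d = -3220; |disc(K)| = 3220
Imaginary quadratic field, so n = 2, s = r2 = 1, r1 = 0
M = (n!/n^n) * (4/pi)^s * sqrt(|disc(K)|) = (2!/2^2) * (4/pi)^1 * sqrt(3220)
= 0.5 * 1.273240 * 56.745044
= 36.1250

36.1250


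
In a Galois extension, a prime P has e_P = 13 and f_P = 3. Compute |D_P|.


|D_P| = e * f
= 13 * 3
= 39

39


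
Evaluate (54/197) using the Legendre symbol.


p = 197 is prime, so compute (54/197) with the reciprocity algorithm (Jacobi-symbol steps: pull out 2s via (2/n), flip via reciprocity, reduce):
  pull out 2: (2/197) = -1  (since 197 mod 8 = 5)
  reciprocity: (27/197) -> +(197/27)
  reduce: (8/27)
  pull out 2: (2/27) = -1  (since 27 mod 8 = 3)
  pull out 2: (2/27) = -1  (since 27 mod 8 = 3)
  pull out 2: (2/27) = -1  (since 27 mod 8 = 3)
  (1/27) = 1
Product of signs = 1
(54/197) = 1

1


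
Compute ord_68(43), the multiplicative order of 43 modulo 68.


We want ord_68(43), the smallest k >= 1 with 43^k = 1 mod 68.
n = 68 = 2^2 * 17, phi(68) = 32; the order divides phi(n).
Divisors of 32: 1, 2, 4, 8, 16, 32
Repeated squaring mod 68: 43^1 = 43, 43^2 = 13, 43^4 = 33, 43^8 = 1, 43^16 = 1, 43^32 = 1
Test divisors in increasing order:
  k=1: 43^1 = 43 mod 68
  k=2: 43^2 = 13 mod 68
  k=4: 43^4 = 33 mod 68
  k=8: 43^8 = 1 mod 68  <- first divisor giving 1
Order = 8

8


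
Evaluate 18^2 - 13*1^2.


x^2 - d*y^2
= 18^2 - 13*1^2
= 324 - 13
= 311

311


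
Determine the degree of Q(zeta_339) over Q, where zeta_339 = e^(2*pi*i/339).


The degree equals Euler's totient phi(339).
339 = 3 * 113
phi(339) = 224

224


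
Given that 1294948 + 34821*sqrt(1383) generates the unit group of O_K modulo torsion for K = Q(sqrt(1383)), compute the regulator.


epsilon = 1294948 + 34821*sqrt(1383)
= 2.5899e+06
R = ln(2.5899e+06)
= 14.7671

14.7671


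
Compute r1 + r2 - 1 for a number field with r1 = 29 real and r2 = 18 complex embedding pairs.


By Dirichlet's unit theorem:
rank = r1 + r2 - 1
= 29 + 18 - 1
= 46

46


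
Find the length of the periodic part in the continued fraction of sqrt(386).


Run the CF algorithm for sqrt(386).
a_0 = floor(sqrt(386)) = 19; set m_0=0, q_0=1.
Recurrence: m' = q*a - m,  q' = (d - m'^2)/q,  a' = floor((a_0 + m')/q').
  step 1: m=19, q=25, a=1
  step 2: m=6, q=14, a=1
  step 3: m=8, q=23, a=1
  step 4: m=15, q=7, a=4
  step 5: m=13, q=31, a=1
  step 6: m=18, q=2, a=18
  step 7: m=18, q=31, a=1
  step 8: m=13, q=7, a=4
  step 9: m=15, q=23, a=1
  step 10: m=8, q=14, a=1
  step 11: m=6, q=25, a=1
  step 12: m=19, q=1, a=38
a_12 = 2*a_0 = 38, so the period closes here.
sqrt(386) = [19; 1, 1, 1, 4, 1, 18, 1, 4, 1, 1, 1, 38]
Period length = 12

12


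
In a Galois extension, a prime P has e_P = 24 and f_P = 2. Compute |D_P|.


|D_P| = e * f
= 24 * 2
= 48

48


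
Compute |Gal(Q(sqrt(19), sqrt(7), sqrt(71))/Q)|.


The 3 square roots of distinct primes are multiplicatively independent over Q,
so [K:Q] = 2^3 and Gal(K/Q) is isomorphic to (Z/2Z)^3.
|Gal| = 2^3 = 8

8


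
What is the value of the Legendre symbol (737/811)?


p = 811 is prime, so compute (737/811) with the reciprocity algorithm (Jacobi-symbol steps: pull out 2s via (2/n), flip via reciprocity, reduce):
  reciprocity: (737/811) -> +(811/737)
  reduce: (74/737)
  pull out 2: (2/737) = +1  (since 737 mod 8 = 1)
  reciprocity: (37/737) -> +(737/37)
  reduce: (34/37)
  pull out 2: (2/37) = -1  (since 37 mod 8 = 5)
  reciprocity: (17/37) -> +(37/17)
  reduce: (3/17)
  reciprocity: (3/17) -> +(17/3)
  reduce: (2/3)
  pull out 2: (2/3) = -1  (since 3 mod 8 = 3)
  (1/3) = 1
Product of signs = 1
(737/811) = 1

1


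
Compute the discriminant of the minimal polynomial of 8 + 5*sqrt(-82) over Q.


The element 8 + 5*sqrt(-82) has minimal polynomial:
x^2 - 16*x + 2114
Discriminant = (-16)^2 - 4*(2114)
= 256 - 8456
= -8200

-8200


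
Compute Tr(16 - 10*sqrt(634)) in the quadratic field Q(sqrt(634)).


Tr(a + b*sqrt(d)) = (a + b*sqrt(d)) + (a - b*sqrt(d)) = 2a
= 2 * (16)
= 32

32


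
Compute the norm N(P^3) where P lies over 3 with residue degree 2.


N(P^a) = p^(a*f)
= 3^(3*2)
= 3^6
= 729

729


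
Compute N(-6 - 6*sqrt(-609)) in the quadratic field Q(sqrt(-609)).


N(a + b*sqrt(d)) = a^2 - d*b^2
= (-6)^2 - (-609)*(-6)^2
= 36 + 21924
= 21960

21960


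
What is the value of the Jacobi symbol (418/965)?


Compute (418/965) via quadratic reciprocity:
  pull out 2: (2/965) = -1  (since 965 mod 8 = 5)
  reciprocity: (209/965) -> +(965/209)
  reduce: (129/209)
  reciprocity: (129/209) -> +(209/129)
  reduce: (80/129)
  pull out 2: (2/129) = +1  (since 129 mod 8 = 1)
  pull out 2: (2/129) = +1  (since 129 mod 8 = 1)
  pull out 2: (2/129) = +1  (since 129 mod 8 = 1)
  pull out 2: (2/129) = +1  (since 129 mod 8 = 1)
  reciprocity: (5/129) -> +(129/5)
  reduce: (4/5)
  pull out 2: (2/5) = -1  (since 5 mod 8 = 5)
  pull out 2: (2/5) = -1  (since 5 mod 8 = 5)
  (1/5) = 1
Product of signs = -1

-1


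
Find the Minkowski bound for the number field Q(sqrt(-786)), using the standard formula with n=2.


d = -786, d mod 4 = 2, so disc(K) = 4d = -3144; |disc(K)| = 3144
Imaginary quadratic field, so n = 2, s = r2 = 1, r1 = 0
M = (n!/n^n) * (4/pi)^s * sqrt(|disc(K)|) = (2!/2^2) * (4/pi)^1 * sqrt(3144)
= 0.5 * 1.273240 * 56.071383
= 35.6962

35.6962


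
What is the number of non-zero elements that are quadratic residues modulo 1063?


For prime p, the number of non-zero quadratic residues is (p-1)/2.
= (1063-1)/2
= 531

531


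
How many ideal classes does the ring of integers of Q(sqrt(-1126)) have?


K = Q(sqrt(-1126)). d mod 4 = 2, so D = disc(K) = 4d = -4504
h(K) equals the number of primitive reduced positive-definite forms (a, b, c) = a*x^2 + b*x*y + c*y^2 with b^2 - 4ac = D,
where reduced means |b| <= a <= c, with b >= 0 whenever |b| = a or a = c, and primitive means gcd(a, b, c) = 1.
Reduced forces 3a^2 <= |D| = 4504, so 1 <= a <= 38; b must have the parity of D, and c = (b^2 - D)/(4a) must be an integer >= a.
Enumerate a = 1..38, b in [-a, a]:
  a=1: (1, 0, 1126)  [1]
  a=2: (2, 0, 563)  [1]
  a=3..4: none
  a=5: (5, -4, 226), (5, 4, 226)  [2]
  a=6: none
  a=7: (7, -2, 161), (7, 2, 161)  [2]
  a=8..9: none
  a=10: (10, -4, 113), (10, 4, 113)  [2]
  a=11..13: none
  a=14: (14, -12, 83), (14, 12, 83)  [2]
  a=15..16: none
  a=17: (17, -16, 70), (17, 16, 70)  [2]
  a=18..22: none
  a=23: (23, -2, 49), (23, 2, 49)  [2]
  a=24: none
  a=25: (25, -14, 47), (25, 14, 47)  [2]
  a=26..28: none
  a=29: (29, -22, 43), (29, 22, 43)  [2]
  a=30..33: none
  a=34: (34, -16, 35), (34, 16, 35)  [2]
  a=35: (35, -26, 37), (35, 26, 37)  [2]
  a=36..38: none
Total reduced forms: 1 + 1 + 2 + 2 + 2 + 2 + 2 + 2 + 2 + 2 + 2 + 2 = 22
h = 22

22


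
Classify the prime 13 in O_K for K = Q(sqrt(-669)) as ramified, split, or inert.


K = Q(sqrt(-669)). Since d mod 4 = 3, disc(K) = -2676.
Check p | disc: -2676 mod 13 = 2.
p does not divide disc. Compute Legendre symbol (d/p):
7^((13-1)/2) mod 13 = -1
(d/p) = -1, so p is inert: (p) stays prime with e=1, f=2, g=1.
Therefore p is inert.

inert


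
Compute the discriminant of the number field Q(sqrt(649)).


For K = Q(sqrt(d)) with d squarefree: disc(K) = d if d = 1 mod 4, and disc(K) = 4d if d = 2 or 3 mod 4.
Here d = 649, and d mod 4 = 1.
d = 1 mod 4 (O_K = Z[(1+sqrt(d))/2]), so disc(K) = d = 649

649


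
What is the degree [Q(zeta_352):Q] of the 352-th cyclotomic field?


The degree equals Euler's totient phi(352).
352 = 2^5 * 11
phi(352) = 160

160


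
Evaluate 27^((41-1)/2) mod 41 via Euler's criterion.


p = 41 is prime and the exponent is (p-1)/2 = 20, so by Euler's criterion 27^20 = (27/41) = +1 or -1 mod 41.
Compute by square-and-multiply:
  20 = 16 + 4 (binary 10100)
  Repeated squaring mod 41: 27^1 = 27, 27^2 = 32, 27^4 = 40, 27^8 = 1, 27^16 = 1
  27^20 = 27^16 * 27^4 = 1 * 40 mod 41
    1 * 40 = 40 = 40 mod 41
  27^20 = 40 mod 41
Result 40 = p - 1 = -1 mod 41: 27 is a quadratic non-residue mod 41. As a residue in [0, p-1] the value is 40.
27^20 mod 41 = 40

40


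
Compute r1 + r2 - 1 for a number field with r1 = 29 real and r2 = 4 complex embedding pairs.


By Dirichlet's unit theorem:
rank = r1 + r2 - 1
= 29 + 4 - 1
= 32

32


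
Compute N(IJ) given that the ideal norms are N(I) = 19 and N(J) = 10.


N(IJ) = N(I) * N(J)
= 19 * 10
= 190

190


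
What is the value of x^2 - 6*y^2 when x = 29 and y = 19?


x^2 - d*y^2
= 29^2 - 6*19^2
= 841 - 2166
= -1325

-1325


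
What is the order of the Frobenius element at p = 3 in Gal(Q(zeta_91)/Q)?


The Frobenius at p in Gal(Q(zeta_n)/Q) = (Z/nZ)* is the class of p, so its order is ord_91(3), the smallest k >= 1 with 3^k = 1 mod 91.
n = 91 = 7 * 13, phi(91) = 72; the order divides phi(n).
Divisors of 72: 1, 2, 3, 4, 6, 8, 9, 12, 18, 24, 36, 72
Repeated squaring mod 91: 3^1 = 3, 3^2 = 9, 3^4 = 81, 3^8 = 9, 3^16 = 81, 3^32 = 9, 3^64 = 81
Test divisors in increasing order:
  k=1: 3^1 = 3 mod 91
  k=2: 3^2 = 9 mod 91
  k=3: 3^3 = 9 * 3 = 27 mod 91
  k=4: 3^4 = 81 mod 91
  k=6: 3^6 = 81 * 9 = 1 mod 91  <- first divisor giving 1
Order = 6

6


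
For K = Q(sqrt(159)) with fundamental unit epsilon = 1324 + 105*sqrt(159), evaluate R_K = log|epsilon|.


epsilon = 1324 + 105*sqrt(159)
= 2647.9996
R = ln(2647.9996)
= 7.8816

7.8816


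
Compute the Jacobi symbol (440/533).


Compute (440/533) via quadratic reciprocity:
  pull out 2: (2/533) = -1  (since 533 mod 8 = 5)
  pull out 2: (2/533) = -1  (since 533 mod 8 = 5)
  pull out 2: (2/533) = -1  (since 533 mod 8 = 5)
  reciprocity: (55/533) -> +(533/55)
  reduce: (38/55)
  pull out 2: (2/55) = +1  (since 55 mod 8 = 7)
  reciprocity: (19/55) -> -(55/19)
  reduce: (17/19)
  reciprocity: (17/19) -> +(19/17)
  reduce: (2/17)
  pull out 2: (2/17) = +1  (since 17 mod 8 = 1)
  (1/17) = 1
Product of signs = 1

1


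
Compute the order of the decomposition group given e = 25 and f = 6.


|D_P| = e * f
= 25 * 6
= 150

150


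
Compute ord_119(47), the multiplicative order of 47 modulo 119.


We want ord_119(47), the smallest k >= 1 with 47^k = 1 mod 119.
n = 119 = 7 * 17, phi(119) = 96; the order divides phi(n).
Divisors of 96: 1, 2, 3, 4, 6, 8, 12, 16, 24, 32, 48, 96
Repeated squaring mod 119: 47^1 = 47, 47^2 = 67, 47^4 = 86, 47^8 = 18, 47^16 = 86, 47^32 = 18, 47^64 = 86
Test divisors in increasing order:
  k=1: 47^1 = 47 mod 119
  k=2: 47^2 = 67 mod 119
  k=3: 47^3 = 67 * 47 = 55 mod 119
  k=4: 47^4 = 86 mod 119
  k=6: 47^6 = 86 * 67 = 50 mod 119
  k=8: 47^8 = 18 mod 119
  k=12: 47^12 = 18 * 86 = 1 mod 119  <- first divisor giving 1
Order = 12

12


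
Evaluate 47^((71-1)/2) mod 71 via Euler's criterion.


p = 71 is prime and the exponent is (p-1)/2 = 35, so by Euler's criterion 47^35 = (47/71) = +1 or -1 mod 71.
Compute by square-and-multiply:
  35 = 32 + 2 + 1 (binary 100011)
  Repeated squaring mod 71: 47^1 = 47, 47^2 = 8, 47^4 = 64, 47^8 = 49, 47^16 = 58, 47^32 = 27
  47^35 = 47^32 * 47^2 * 47^1 = 27 * 8 * 47 mod 71
    27 * 8 = 216 = 3 mod 71
    3 * 47 = 141 = 70 mod 71
  47^35 = 70 mod 71
Result 70 = p - 1 = -1 mod 71: 47 is a quadratic non-residue mod 71. As a residue in [0, p-1] the value is 70.
47^35 mod 71 = 70

70


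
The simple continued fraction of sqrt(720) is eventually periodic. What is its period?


Run the CF algorithm for sqrt(720).
a_0 = floor(sqrt(720)) = 26; set m_0=0, q_0=1.
Recurrence: m' = q*a - m,  q' = (d - m'^2)/q,  a' = floor((a_0 + m')/q').
  step 1: m=26, q=44, a=1
  step 2: m=18, q=9, a=4
  step 3: m=18, q=44, a=1
  step 4: m=26, q=1, a=52
a_4 = 2*a_0 = 52, so the period closes here.
sqrt(720) = [26; 1, 4, 1, 52]
Period length = 4

4


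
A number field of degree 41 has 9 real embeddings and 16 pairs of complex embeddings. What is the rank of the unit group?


By Dirichlet's unit theorem:
rank = r1 + r2 - 1
= 9 + 16 - 1
= 24

24


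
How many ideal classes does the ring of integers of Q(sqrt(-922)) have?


K = Q(sqrt(-922)). d mod 4 = 2, so D = disc(K) = 4d = -3688
h(K) equals the number of primitive reduced positive-definite forms (a, b, c) = a*x^2 + b*x*y + c*y^2 with b^2 - 4ac = D,
where reduced means |b| <= a <= c, with b >= 0 whenever |b| = a or a = c, and primitive means gcd(a, b, c) = 1.
Reduced forces 3a^2 <= |D| = 3688, so 1 <= a <= 35; b must have the parity of D, and c = (b^2 - D)/(4a) must be an integer >= a.
Enumerate a = 1..35, b in [-a, a]:
  a=1: (1, 0, 922)  [1]
  a=2: (2, 0, 461)  [1]
  a=3..6: none
  a=7: (7, -6, 133), (7, 6, 133)  [2]
  a=8..12: none
  a=13: (13, -2, 71), (13, 2, 71)  [2]
  a=14: (14, -8, 67), (14, 8, 67)  [2]
  a=15..16: none
  a=17: (17, -16, 58), (17, 16, 58)  [2]
  a=18: none
  a=19: (19, -6, 49), (19, 6, 49)  [2]
  a=20..25: none
  a=26: (26, -24, 41), (26, 24, 41)  [2]
  a=27..28: none
  a=29: (29, -16, 34), (29, 16, 34)  [2]
  a=30: none
  a=31: (31, -30, 37), (31, 30, 37)  [2]
  a=32..35: none
Total reduced forms: 1 + 1 + 2 + 2 + 2 + 2 + 2 + 2 + 2 + 2 = 18
h = 18

18


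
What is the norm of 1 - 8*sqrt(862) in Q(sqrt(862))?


N(a + b*sqrt(d)) = a^2 - d*b^2
= (1)^2 - (862)*(-8)^2
= 1 - 55168
= -55167

-55167


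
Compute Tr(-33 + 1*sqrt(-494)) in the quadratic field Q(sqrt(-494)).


Tr(a + b*sqrt(d)) = (a + b*sqrt(d)) + (a - b*sqrt(d)) = 2a
= 2 * (-33)
= -66

-66


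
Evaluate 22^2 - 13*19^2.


x^2 - d*y^2
= 22^2 - 13*19^2
= 484 - 4693
= -4209

-4209


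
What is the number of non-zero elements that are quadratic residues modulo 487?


For prime p, the number of non-zero quadratic residues is (p-1)/2.
= (487-1)/2
= 243

243


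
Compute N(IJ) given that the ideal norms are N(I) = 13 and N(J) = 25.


N(IJ) = N(I) * N(J)
= 13 * 25
= 325

325


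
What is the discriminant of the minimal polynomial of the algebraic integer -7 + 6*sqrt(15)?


The element -7 + 6*sqrt(15) has minimal polynomial:
x^2 + 14*x - 491
Discriminant = (14)^2 - 4*(-491)
= 196 + 1964
= 2160

2160
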